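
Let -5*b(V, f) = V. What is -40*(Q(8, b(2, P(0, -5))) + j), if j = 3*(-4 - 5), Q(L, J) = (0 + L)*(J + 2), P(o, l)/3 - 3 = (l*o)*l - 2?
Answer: 568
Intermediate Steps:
P(o, l) = 3 + 3*o*l**2 (P(o, l) = 9 + 3*((l*o)*l - 2) = 9 + 3*(o*l**2 - 2) = 9 + 3*(-2 + o*l**2) = 9 + (-6 + 3*o*l**2) = 3 + 3*o*l**2)
b(V, f) = -V/5
Q(L, J) = L*(2 + J)
j = -27 (j = 3*(-9) = -27)
-40*(Q(8, b(2, P(0, -5))) + j) = -40*(8*(2 - 1/5*2) - 27) = -40*(8*(2 - 2/5) - 27) = -40*(8*(8/5) - 27) = -40*(64/5 - 27) = -40*(-71/5) = 568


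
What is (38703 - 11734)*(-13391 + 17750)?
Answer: 117557871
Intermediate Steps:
(38703 - 11734)*(-13391 + 17750) = 26969*4359 = 117557871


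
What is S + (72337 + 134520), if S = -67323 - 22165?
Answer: 117369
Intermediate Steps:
S = -89488
S + (72337 + 134520) = -89488 + (72337 + 134520) = -89488 + 206857 = 117369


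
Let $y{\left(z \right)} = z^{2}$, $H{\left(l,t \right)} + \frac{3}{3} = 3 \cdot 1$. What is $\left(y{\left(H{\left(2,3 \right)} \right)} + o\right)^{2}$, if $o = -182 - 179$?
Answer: $127449$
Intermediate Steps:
$H{\left(l,t \right)} = 2$ ($H{\left(l,t \right)} = -1 + 3 \cdot 1 = -1 + 3 = 2$)
$o = -361$ ($o = -182 - 179 = -361$)
$\left(y{\left(H{\left(2,3 \right)} \right)} + o\right)^{2} = \left(2^{2} - 361\right)^{2} = \left(4 - 361\right)^{2} = \left(-357\right)^{2} = 127449$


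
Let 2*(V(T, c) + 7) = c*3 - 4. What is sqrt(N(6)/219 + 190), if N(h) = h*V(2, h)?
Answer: sqrt(190) ≈ 13.784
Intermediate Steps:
V(T, c) = -9 + 3*c/2 (V(T, c) = -7 + (c*3 - 4)/2 = -7 + (3*c - 4)/2 = -7 + (-4 + 3*c)/2 = -7 + (-2 + 3*c/2) = -9 + 3*c/2)
N(h) = h*(-9 + 3*h/2)
sqrt(N(6)/219 + 190) = sqrt(((3/2)*6*(-6 + 6))/219 + 190) = sqrt(((3/2)*6*0)*(1/219) + 190) = sqrt(0*(1/219) + 190) = sqrt(0 + 190) = sqrt(190)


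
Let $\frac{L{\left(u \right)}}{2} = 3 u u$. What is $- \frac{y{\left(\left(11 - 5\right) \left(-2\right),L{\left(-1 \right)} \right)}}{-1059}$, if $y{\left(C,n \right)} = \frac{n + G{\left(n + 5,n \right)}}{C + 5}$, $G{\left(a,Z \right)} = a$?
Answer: $- \frac{17}{7413} \approx -0.0022933$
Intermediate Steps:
$L{\left(u \right)} = 6 u^{2}$ ($L{\left(u \right)} = 2 \cdot 3 u u = 2 \cdot 3 u^{2} = 6 u^{2}$)
$y{\left(C,n \right)} = \frac{5 + 2 n}{5 + C}$ ($y{\left(C,n \right)} = \frac{n + \left(n + 5\right)}{C + 5} = \frac{n + \left(5 + n\right)}{5 + C} = \frac{5 + 2 n}{5 + C}$)
$- \frac{y{\left(\left(11 - 5\right) \left(-2\right),L{\left(-1 \right)} \right)}}{-1059} = - \frac{\frac{1}{5 + \left(11 - 5\right) \left(-2\right)} \left(5 + 2 \cdot 6 \left(-1\right)^{2}\right)}{-1059} = - \frac{\frac{5 + 2 \cdot 6 \cdot 1}{5 + 6 \left(-2\right)} \left(-1\right)}{1059} = - \frac{\frac{5 + 2 \cdot 6}{5 - 12} \left(-1\right)}{1059} = - \frac{\frac{5 + 12}{-7} \left(-1\right)}{1059} = - \frac{\left(- \frac{1}{7}\right) 17 \left(-1\right)}{1059} = - \frac{\left(-17\right) \left(-1\right)}{7 \cdot 1059} = \left(-1\right) \frac{17}{7413} = - \frac{17}{7413}$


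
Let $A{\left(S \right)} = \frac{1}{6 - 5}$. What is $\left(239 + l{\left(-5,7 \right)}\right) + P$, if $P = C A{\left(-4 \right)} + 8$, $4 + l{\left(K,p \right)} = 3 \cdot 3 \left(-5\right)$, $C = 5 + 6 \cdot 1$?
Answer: $209$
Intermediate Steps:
$A{\left(S \right)} = 1$ ($A{\left(S \right)} = 1^{-1} = 1$)
$C = 11$ ($C = 5 + 6 = 11$)
$l{\left(K,p \right)} = -49$ ($l{\left(K,p \right)} = -4 + 3 \cdot 3 \left(-5\right) = -4 + 9 \left(-5\right) = -4 - 45 = -49$)
$P = 19$ ($P = 11 \cdot 1 + 8 = 11 + 8 = 19$)
$\left(239 + l{\left(-5,7 \right)}\right) + P = \left(239 - 49\right) + 19 = 190 + 19 = 209$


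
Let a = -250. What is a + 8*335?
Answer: 2430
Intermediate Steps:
a + 8*335 = -250 + 8*335 = -250 + 2680 = 2430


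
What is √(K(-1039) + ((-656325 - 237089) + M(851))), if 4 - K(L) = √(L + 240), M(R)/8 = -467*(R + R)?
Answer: √(-7252082 - I*√799) ≈ 0.005 - 2693.0*I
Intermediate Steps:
M(R) = -7472*R (M(R) = 8*(-467*(R + R)) = 8*(-934*R) = -7472*R)
K(L) = 4 - √(240 + L) (K(L) = 4 - √(L + 240) = 4 - √(240 + L))
√(K(-1039) + ((-656325 - 237089) + M(851))) = √((4 - √(240 - 1039)) + ((-656325 - 237089) - 7472*851)) = √((4 - √(-799)) + (-893414 - 6358672)) = √((4 - I*√799) - 7252086) = √(-7252082 - I*√799)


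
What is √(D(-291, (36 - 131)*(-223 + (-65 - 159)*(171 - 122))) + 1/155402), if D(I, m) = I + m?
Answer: √25686045811112258/155402 ≈ 1031.3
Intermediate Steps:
√(D(-291, (36 - 131)*(-223 + (-65 - 159)*(171 - 122))) + 1/155402) = √((-291 + (36 - 131)*(-223 + (-65 - 159)*(171 - 122))) + 1/155402) = √((-291 - 95*(-223 - 224*49)) + 1/155402) = √((-291 - 95*(-223 - 10976)) + 1/155402) = √((-291 - 95*(-11199)) + 1/155402) = √((-291 + 1063905) + 1/155402) = √(1063614 + 1/155402) = √(165287742829/155402) = √25686045811112258/155402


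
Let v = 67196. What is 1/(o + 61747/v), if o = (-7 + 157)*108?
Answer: 67196/1088636947 ≈ 6.1725e-5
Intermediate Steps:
o = 16200 (o = 150*108 = 16200)
1/(o + 61747/v) = 1/(16200 + 61747/67196) = 1/(1088636947/67196) = 67196/1088636947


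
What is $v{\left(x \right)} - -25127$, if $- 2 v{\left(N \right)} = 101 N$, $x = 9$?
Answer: $\frac{49345}{2} \approx 24673.0$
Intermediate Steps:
$v{\left(N \right)} = - \frac{101 N}{2}$
$v{\left(x \right)} - -25127 = \left(- \frac{101}{2}\right) 9 - -25127 = - \frac{909}{2} + 25127 = \frac{49345}{2}$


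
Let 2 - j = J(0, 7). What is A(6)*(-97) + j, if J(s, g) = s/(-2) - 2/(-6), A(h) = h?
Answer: -1741/3 ≈ -580.33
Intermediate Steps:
J(s, g) = 1/3 - s/2 (J(s, g) = s*(-1/2) - 2*(-1/6) = -s/2 + 1/3 = 1/3 - s/2)
j = 5/3 (j = 2 - (1/3 - 1/2*0) = 2 - (1/3 + 0) = 2 - 1*1/3 = 2 - 1/3 = 5/3 ≈ 1.6667)
A(6)*(-97) + j = 6*(-97) + 5/3 = -582 + 5/3 = -1741/3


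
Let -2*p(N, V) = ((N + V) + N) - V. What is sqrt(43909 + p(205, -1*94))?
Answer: 6*sqrt(1214) ≈ 209.05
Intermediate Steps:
p(N, V) = -N (p(N, V) = -(((N + V) + N) - V)/2 = -((V + 2*N) - V)/2 = -N)
sqrt(43909 + p(205, -1*94)) = sqrt(43909 - 1*205) = sqrt(43909 - 205) = sqrt(43704) = 6*sqrt(1214)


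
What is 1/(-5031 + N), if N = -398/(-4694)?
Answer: -2347/11807558 ≈ -0.00019877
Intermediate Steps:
N = 199/2347 (N = -398*(-1/4694) = 199/2347 ≈ 0.084789)
1/(-5031 + N) = 1/(-5031 + 199/2347) = 1/(-11807558/2347) = -2347/11807558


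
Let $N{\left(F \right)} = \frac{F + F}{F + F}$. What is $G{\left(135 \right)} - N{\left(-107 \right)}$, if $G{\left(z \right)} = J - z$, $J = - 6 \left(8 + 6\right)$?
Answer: $-220$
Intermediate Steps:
$J = -84$ ($J = \left(-6\right) 14 = -84$)
$N{\left(F \right)} = 1$ ($N{\left(F \right)} = \frac{2 F}{2 F} = 2 F \frac{1}{2 F} = 1$)
$G{\left(z \right)} = -84 - z$
$G{\left(135 \right)} - N{\left(-107 \right)} = \left(-84 - 135\right) - 1 = -219 - 1 = -220$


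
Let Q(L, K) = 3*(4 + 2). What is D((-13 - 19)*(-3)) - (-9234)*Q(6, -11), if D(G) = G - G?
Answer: 166212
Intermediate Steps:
Q(L, K) = 18 (Q(L, K) = 3*6 = 18)
D(G) = 0
D((-13 - 19)*(-3)) - (-9234)*Q(6, -11) = 0 - (-9234)*18 = 0 - 1*(-166212) = 0 + 166212 = 166212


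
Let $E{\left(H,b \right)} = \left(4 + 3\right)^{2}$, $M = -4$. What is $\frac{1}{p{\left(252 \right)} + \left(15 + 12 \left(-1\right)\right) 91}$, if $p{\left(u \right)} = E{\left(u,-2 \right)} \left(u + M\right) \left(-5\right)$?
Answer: $- \frac{1}{60487} \approx -1.6532 \cdot 10^{-5}$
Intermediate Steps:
$E{\left(H,b \right)} = 49$ ($E{\left(H,b \right)} = 7^{2} = 49$)
$p{\left(u \right)} = 980 - 245 u$ ($p{\left(u \right)} = 49 \left(u - 4\right) \left(-5\right) = 49 \left(-4 + u\right) \left(-5\right) = \left(-196 + 49 u\right) \left(-5\right) = 980 - 245 u$)
$\frac{1}{p{\left(252 \right)} + \left(15 + 12 \left(-1\right)\right) 91} = \frac{1}{\left(980 - 61740\right) + \left(15 + 12 \left(-1\right)\right) 91} = \frac{1}{\left(980 - 61740\right) + \left(15 - 12\right) 91} = \frac{1}{-60760 + 3 \cdot 91} = \frac{1}{-60760 + 273} = \frac{1}{-60487} = - \frac{1}{60487}$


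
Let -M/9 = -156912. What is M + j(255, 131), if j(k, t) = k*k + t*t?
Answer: 1494394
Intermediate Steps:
j(k, t) = k² + t²
M = 1412208 (M = -9*(-156912) = 1412208)
M + j(255, 131) = 1412208 + (255² + 131²) = 1412208 + (65025 + 17161) = 1412208 + 82186 = 1494394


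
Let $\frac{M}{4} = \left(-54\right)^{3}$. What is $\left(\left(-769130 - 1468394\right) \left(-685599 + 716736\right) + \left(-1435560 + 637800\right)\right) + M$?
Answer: $-69671212404$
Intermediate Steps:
$M = -629856$ ($M = 4 \left(-54\right)^{3} = 4 \left(-157464\right) = -629856$)
$\left(\left(-769130 - 1468394\right) \left(-685599 + 716736\right) + \left(-1435560 + 637800\right)\right) + M = \left(\left(-769130 - 1468394\right) \left(-685599 + 716736\right) + \left(-1435560 + 637800\right)\right) - 629856 = \left(\left(-2237524\right) 31137 - 797760\right) - 629856 = \left(-69669784788 - 797760\right) - 629856 = -69670582548 - 629856 = -69671212404$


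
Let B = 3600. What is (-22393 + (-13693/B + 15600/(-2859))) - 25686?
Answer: -164981202629/3430800 ≈ -48088.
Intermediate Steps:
(-22393 + (-13693/B + 15600/(-2859))) - 25686 = (-22393 + (-13693/3600 + 15600/(-2859))) - 25686 = (-22393 + (-13693*1/3600 + 15600*(-1/2859))) - 25686 = (-22393 + (-13693/3600 - 5200/953)) - 25686 = (-22393 - 31769429/3430800) - 25686 = -76857673829/3430800 - 25686 = -164981202629/3430800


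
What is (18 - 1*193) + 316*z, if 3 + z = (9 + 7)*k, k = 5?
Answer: 24157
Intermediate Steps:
z = 77 (z = -3 + (9 + 7)*5 = -3 + 16*5 = -3 + 80 = 77)
(18 - 1*193) + 316*z = (18 - 1*193) + 316*77 = (18 - 193) + 24332 = -175 + 24332 = 24157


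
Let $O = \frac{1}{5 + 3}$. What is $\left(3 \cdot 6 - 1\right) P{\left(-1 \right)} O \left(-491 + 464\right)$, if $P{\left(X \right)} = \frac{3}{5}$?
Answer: $- \frac{1377}{40} \approx -34.425$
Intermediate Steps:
$O = \frac{1}{8} \approx 0.125$
$P{\left(X \right)} = \frac{3}{5}$ ($P{\left(X \right)} = 3 \cdot \frac{1}{5} = \frac{3}{5}$)
$\left(3 \cdot 6 - 1\right) P{\left(-1 \right)} O \left(-491 + 464\right) = \left(3 \cdot 6 - 1\right) \frac{3}{5} \cdot \frac{1}{8} \left(-491 + 464\right) = \left(18 - 1\right) \frac{3}{5} \cdot \frac{1}{8} \left(-27\right) = 17 \cdot \frac{3}{5} \cdot \frac{1}{8} \left(-27\right) = \frac{51}{5} \cdot \frac{1}{8} \left(-27\right) = \frac{51}{40} \left(-27\right) = - \frac{1377}{40}$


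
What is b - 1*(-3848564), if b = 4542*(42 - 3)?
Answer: 4025702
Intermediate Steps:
b = 177138 (b = 4542*39 = 177138)
b - 1*(-3848564) = 177138 - 1*(-3848564) = 177138 + 3848564 = 4025702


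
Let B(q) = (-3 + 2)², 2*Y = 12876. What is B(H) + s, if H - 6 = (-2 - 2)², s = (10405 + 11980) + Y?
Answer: 28824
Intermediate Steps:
Y = 6438 (Y = (½)*12876 = 6438)
s = 28823 (s = (10405 + 11980) + 6438 = 22385 + 6438 = 28823)
H = 22 (H = 6 + (-2 - 2)² = 6 + (-4)² = 6 + 16 = 22)
B(q) = 1 (B(q) = (-1)² = 1)
B(H) + s = 1 + 28823 = 28824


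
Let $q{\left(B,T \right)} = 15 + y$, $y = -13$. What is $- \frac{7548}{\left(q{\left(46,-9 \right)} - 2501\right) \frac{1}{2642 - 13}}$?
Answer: $\frac{389092}{49} \approx 7940.7$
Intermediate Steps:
$q{\left(B,T \right)} = 2$ ($q{\left(B,T \right)} = 15 - 13 = 2$)
$- \frac{7548}{\left(q{\left(46,-9 \right)} - 2501\right) \frac{1}{2642 - 13}} = - \frac{7548}{\left(2 - 2501\right) \frac{1}{2642 - 13}} = - \frac{7548}{\left(-2499\right) \frac{1}{2629}} = - \frac{7548}{- \frac{2499}{2629}} = \left(-7548\right) \left(- \frac{2629}{2499}\right) = \frac{389092}{49}$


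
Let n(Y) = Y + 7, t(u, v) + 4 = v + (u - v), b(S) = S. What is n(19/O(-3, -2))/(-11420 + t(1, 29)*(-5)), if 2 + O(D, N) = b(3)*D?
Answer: -58/125455 ≈ -0.00046232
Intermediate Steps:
O(D, N) = -2 + 3*D
t(u, v) = -4 + u (t(u, v) = -4 + (v + (u - v)) = -4 + u)
n(Y) = 7 + Y
n(19/O(-3, -2))/(-11420 + t(1, 29)*(-5)) = (7 + 19/(-2 + 3*(-3)))/(-11420 + (-4 + 1)*(-5)) = (7 + 19/(-2 - 9))/(-11420 - 3*(-5)) = (7 + 19/(-11))/(-11420 + 15) = (7 + 19*(-1/11))/(-11405) = -(7 - 19/11)/11405 = -1/11405*58/11 = -58/125455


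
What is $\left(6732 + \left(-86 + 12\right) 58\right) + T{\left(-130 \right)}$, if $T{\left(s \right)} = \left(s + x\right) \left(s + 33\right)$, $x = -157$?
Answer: $30279$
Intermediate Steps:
$T{\left(s \right)} = \left(-157 + s\right) \left(33 + s\right)$ ($T{\left(s \right)} = \left(s - 157\right) \left(s + 33\right) = \left(-157 + s\right) \left(33 + s\right)$)
$\left(6732 + \left(-86 + 12\right) 58\right) + T{\left(-130 \right)} = \left(6732 + \left(-86 + 12\right) 58\right) - \left(-10939 - 16900\right) = \left(6732 - 4292\right) + \left(-5181 + 16900 + 16120\right) = \left(6732 - 4292\right) + 27839 = 2440 + 27839 = 30279$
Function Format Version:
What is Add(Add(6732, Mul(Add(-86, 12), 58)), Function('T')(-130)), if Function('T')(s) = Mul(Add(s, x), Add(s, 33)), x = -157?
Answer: 30279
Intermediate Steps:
Function('T')(s) = Mul(Add(-157, s), Add(33, s)) (Function('T')(s) = Mul(Add(s, -157), Add(s, 33)) = Mul(Add(-157, s), Add(33, s)))
Add(Add(6732, Mul(Add(-86, 12), 58)), Function('T')(-130)) = Add(Add(6732, Mul(Add(-86, 12), 58)), Add(-5181, Pow(-130, 2), Mul(-124, -130))) = Add(Add(6732, Mul(-74, 58)), Add(-5181, 16900, 16120)) = Add(Add(6732, -4292), 27839) = Add(2440, 27839) = 30279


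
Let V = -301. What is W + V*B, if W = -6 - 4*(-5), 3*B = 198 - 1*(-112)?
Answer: -93268/3 ≈ -31089.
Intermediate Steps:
B = 310/3 (B = (198 - 1*(-112))/3 = (198 + 112)/3 = (⅓)*310 = 310/3 ≈ 103.33)
W = 14 (W = -6 + 20 = 14)
W + V*B = 14 - 301*310/3 = 14 - 93310/3 = -93268/3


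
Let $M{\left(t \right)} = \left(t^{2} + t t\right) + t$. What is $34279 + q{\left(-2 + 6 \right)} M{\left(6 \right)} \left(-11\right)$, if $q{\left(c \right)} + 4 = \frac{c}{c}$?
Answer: $36853$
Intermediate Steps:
$M{\left(t \right)} = t + 2 t^{2}$ ($M{\left(t \right)} = \left(t^{2} + t^{2}\right) + t = 2 t^{2} + t = t + 2 t^{2}$)
$q{\left(c \right)} = -3$ ($q{\left(c \right)} = -4 + \frac{c}{c} = -4 + 1 = -3$)
$34279 + q{\left(-2 + 6 \right)} M{\left(6 \right)} \left(-11\right) = 34279 + - 3 \cdot 6 \left(1 + 2 \cdot 6\right) \left(-11\right) = 34279 + - 3 \cdot 6 \left(1 + 12\right) \left(-11\right) = 34279 + - 3 \cdot 6 \cdot 13 \left(-11\right) = 34279 + \left(-3\right) 78 \left(-11\right) = 34279 - -2574 = 34279 + 2574 = 36853$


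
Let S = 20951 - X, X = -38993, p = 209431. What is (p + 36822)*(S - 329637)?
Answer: -66412710329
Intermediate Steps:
S = 59944 (S = 20951 - 1*(-38993) = 20951 + 38993 = 59944)
(p + 36822)*(S - 329637) = (209431 + 36822)*(59944 - 329637) = 246253*(-269693) = -66412710329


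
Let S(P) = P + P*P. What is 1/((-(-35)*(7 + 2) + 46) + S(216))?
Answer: 1/47233 ≈ 2.1172e-5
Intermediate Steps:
S(P) = P + P²
1/((-(-35)*(7 + 2) + 46) + S(216)) = 1/((-(-35)*(7 + 2) + 46) + 216*(1 + 216)) = 1/((-(-35)*9 + 46) + 216*217) = 1/((-7*(-45) + 46) + 46872) = 1/((315 + 46) + 46872) = 1/(361 + 46872) = 1/47233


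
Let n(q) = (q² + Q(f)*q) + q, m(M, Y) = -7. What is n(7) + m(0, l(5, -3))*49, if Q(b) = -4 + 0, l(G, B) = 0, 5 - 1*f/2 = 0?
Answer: -315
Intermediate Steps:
f = 10 (f = 10 - 2*0 = 10 + 0 = 10)
Q(b) = -4
n(q) = q² - 3*q (n(q) = (q² - 4*q) + q = q² - 3*q)
n(7) + m(0, l(5, -3))*49 = 7*(-3 + 7) - 7*49 = 7*4 - 343 = 28 - 343 = -315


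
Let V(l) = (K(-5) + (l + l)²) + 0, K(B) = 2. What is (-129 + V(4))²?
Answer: 3969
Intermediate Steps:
V(l) = 2 + 4*l² (V(l) = (2 + (l + l)²) + 0 = (2 + (2*l)²) + 0 = (2 + 4*l²) + 0 = 2 + 4*l²)
(-129 + V(4))² = (-129 + (2 + 4*4²))² = (-129 + (2 + 4*16))² = (-129 + (2 + 64))² = (-129 + 66)² = (-63)² = 3969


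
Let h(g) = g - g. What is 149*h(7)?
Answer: 0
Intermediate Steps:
h(g) = 0
149*h(7) = 149*0 = 0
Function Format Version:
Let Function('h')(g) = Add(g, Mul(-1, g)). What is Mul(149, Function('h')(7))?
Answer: 0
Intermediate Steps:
Function('h')(g) = 0
Mul(149, Function('h')(7)) = Mul(149, 0) = 0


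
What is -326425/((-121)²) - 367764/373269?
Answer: -3855417153/165607013 ≈ -23.281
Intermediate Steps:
-326425/((-121)²) - 367764/373269 = -326425/14641 - 367764*1/373269 = -326425*1/14641 - 122588/124423 = -29675/1331 - 122588/124423 = -3855417153/165607013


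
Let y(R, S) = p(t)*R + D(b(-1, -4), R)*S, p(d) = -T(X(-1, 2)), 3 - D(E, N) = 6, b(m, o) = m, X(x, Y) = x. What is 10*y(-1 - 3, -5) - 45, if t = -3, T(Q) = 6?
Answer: 345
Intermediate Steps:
D(E, N) = -3 (D(E, N) = 3 - 1*6 = 3 - 6 = -3)
p(d) = -6 (p(d) = -1*6 = -6)
y(R, S) = -6*R - 3*S
10*y(-1 - 3, -5) - 45 = 10*(-6*(-1 - 3) - 3*(-5)) - 45 = 10*(-6*(-4) + 15) - 45 = 10*(24 + 15) - 45 = 10*39 - 45 = 390 - 45 = 345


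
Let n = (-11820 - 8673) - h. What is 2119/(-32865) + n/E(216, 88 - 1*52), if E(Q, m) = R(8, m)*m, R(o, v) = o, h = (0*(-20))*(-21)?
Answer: -74901413/1051680 ≈ -71.221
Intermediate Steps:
h = 0 (h = 0*(-21) = 0)
E(Q, m) = 8*m
n = -20493 (n = (-11820 - 8673) - 1*0 = -20493 + 0 = -20493)
2119/(-32865) + n/E(216, 88 - 1*52) = 2119/(-32865) - 20493*1/(8*(88 - 1*52)) = 2119*(-1/32865) - 20493*1/(8*(88 - 52)) = -2119/32865 - 20493/(8*36) = -2119/32865 - 20493/288 = -2119/32865 - 20493*1/288 = -2119/32865 - 2277/32 = -74901413/1051680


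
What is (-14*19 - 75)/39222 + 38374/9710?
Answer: 750896959/190422810 ≈ 3.9433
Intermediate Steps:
(-14*19 - 75)/39222 + 38374/9710 = (-266 - 75)*(1/39222) + 38374*(1/9710) = -341*1/39222 + 19187/4855 = -341/39222 + 19187/4855 = 750896959/190422810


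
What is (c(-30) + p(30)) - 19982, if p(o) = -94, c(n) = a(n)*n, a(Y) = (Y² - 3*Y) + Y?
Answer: -48876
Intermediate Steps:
a(Y) = Y² - 2*Y
c(n) = n²*(-2 + n) (c(n) = (n*(-2 + n))*n = n²*(-2 + n))
(c(-30) + p(30)) - 19982 = ((-30)²*(-2 - 30) - 94) - 19982 = (900*(-32) - 94) - 19982 = (-28800 - 94) - 19982 = -28894 - 19982 = -48876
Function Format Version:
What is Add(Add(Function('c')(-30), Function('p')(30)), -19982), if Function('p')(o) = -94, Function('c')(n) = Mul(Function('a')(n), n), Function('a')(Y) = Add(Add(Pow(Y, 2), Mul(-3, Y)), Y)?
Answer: -48876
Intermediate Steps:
Function('a')(Y) = Add(Pow(Y, 2), Mul(-2, Y))
Function('c')(n) = Mul(Pow(n, 2), Add(-2, n)) (Function('c')(n) = Mul(Mul(n, Add(-2, n)), n) = Mul(Pow(n, 2), Add(-2, n)))
Add(Add(Function('c')(-30), Function('p')(30)), -19982) = Add(Add(Mul(Pow(-30, 2), Add(-2, -30)), -94), -19982) = Add(Add(Mul(900, -32), -94), -19982) = Add(Add(-28800, -94), -19982) = Add(-28894, -19982) = -48876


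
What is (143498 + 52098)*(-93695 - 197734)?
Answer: -57002346684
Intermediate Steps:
(143498 + 52098)*(-93695 - 197734) = 195596*(-291429) = -57002346684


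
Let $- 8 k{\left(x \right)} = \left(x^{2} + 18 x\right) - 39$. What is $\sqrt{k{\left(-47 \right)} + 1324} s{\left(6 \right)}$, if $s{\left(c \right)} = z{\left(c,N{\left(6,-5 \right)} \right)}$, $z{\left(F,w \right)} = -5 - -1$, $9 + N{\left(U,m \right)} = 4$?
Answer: $- 2 \sqrt{4634} \approx -136.15$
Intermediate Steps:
$N{\left(U,m \right)} = -5$ ($N{\left(U,m \right)} = -9 + 4 = -5$)
$z{\left(F,w \right)} = -4$ ($z{\left(F,w \right)} = -5 + 1 = -4$)
$s{\left(c \right)} = -4$
$k{\left(x \right)} = \frac{39}{8} - \frac{9 x}{4} - \frac{x^{2}}{8}$ ($k{\left(x \right)} = - \frac{\left(x^{2} + 18 x\right) - 39}{8} = - \frac{-39 + x^{2} + 18 x}{8} = \frac{39}{8} - \frac{9 x}{4} - \frac{x^{2}}{8}$)
$\sqrt{k{\left(-47 \right)} + 1324} s{\left(6 \right)} = \sqrt{\left(\frac{39}{8} - - \frac{423}{4} - \frac{\left(-47\right)^{2}}{8}\right) + 1324} \left(-4\right) = \sqrt{\left(\frac{39}{8} + \frac{423}{4} - \frac{2209}{8}\right) + 1324} \left(-4\right) = \sqrt{- \frac{331}{2} + 1324} \left(-4\right) = \sqrt{\frac{2317}{2}} \left(-4\right) = \frac{\sqrt{4634}}{2} \left(-4\right) = - 2 \sqrt{4634}$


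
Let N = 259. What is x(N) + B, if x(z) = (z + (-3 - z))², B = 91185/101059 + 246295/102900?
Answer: 521893889/42444780 ≈ 12.296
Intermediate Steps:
B = 139890869/42444780 (B = 91185*(1/101059) + 246295*(1/102900) = 91185/101059 + 7037/2940 = 139890869/42444780 ≈ 3.2958)
x(z) = 9 (x(z) = (-3)² = 9)
x(N) + B = 9 + 139890869/42444780 = 521893889/42444780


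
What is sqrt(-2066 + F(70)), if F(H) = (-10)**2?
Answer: I*sqrt(1966) ≈ 44.34*I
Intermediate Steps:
F(H) = 100
sqrt(-2066 + F(70)) = sqrt(-2066 + 100) = sqrt(-1966) = I*sqrt(1966)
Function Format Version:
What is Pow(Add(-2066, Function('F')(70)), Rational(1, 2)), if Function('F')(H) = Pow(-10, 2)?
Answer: Mul(I, Pow(1966, Rational(1, 2))) ≈ Mul(44.340, I)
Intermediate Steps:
Function('F')(H) = 100
Pow(Add(-2066, Function('F')(70)), Rational(1, 2)) = Pow(Add(-2066, 100), Rational(1, 2)) = Pow(-1966, Rational(1, 2)) = Mul(I, Pow(1966, Rational(1, 2)))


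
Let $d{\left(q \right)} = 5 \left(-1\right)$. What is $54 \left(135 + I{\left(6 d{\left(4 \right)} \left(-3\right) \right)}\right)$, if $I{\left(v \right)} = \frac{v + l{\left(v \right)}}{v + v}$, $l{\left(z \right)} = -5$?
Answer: $\frac{14631}{2} \approx 7315.5$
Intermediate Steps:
$d{\left(q \right)} = -5$
$I{\left(v \right)} = \frac{-5 + v}{2 v}$ ($I{\left(v \right)} = \frac{v - 5}{v + v} = \frac{-5 + v}{2 v}$)
$54 \left(135 + I{\left(6 d{\left(4 \right)} \left(-3\right) \right)}\right) = 54 \left(135 + \frac{-5 + 6 \left(-5\right) \left(-3\right)}{2 \cdot 6 \left(-5\right) \left(-3\right)}\right) = 54 \left(135 + \frac{-5 - -90}{2 \left(\left(-30\right) \left(-3\right)\right)}\right) = 54 \left(135 + \frac{-5 + 90}{2 \cdot 90}\right) = 54 \left(135 + \frac{1}{2} \cdot \frac{1}{90} \cdot 85\right) = 54 \left(135 + \frac{17}{36}\right) = 54 \cdot \frac{4877}{36} = \frac{14631}{2}$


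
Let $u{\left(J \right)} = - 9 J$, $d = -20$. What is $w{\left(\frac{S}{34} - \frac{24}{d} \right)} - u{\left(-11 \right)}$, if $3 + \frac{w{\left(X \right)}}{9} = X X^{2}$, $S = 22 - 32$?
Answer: $- \frac{73270953}{614125} \approx -119.31$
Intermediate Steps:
$S = -10$ ($S = 22 - 32 = -10$)
$w{\left(X \right)} = -27 + 9 X^{3}$ ($w{\left(X \right)} = -27 + 9 X X^{2} = -27 + 9 X^{3}$)
$w{\left(\frac{S}{34} - \frac{24}{d} \right)} - u{\left(-11 \right)} = \left(-27 + 9 \left(- \frac{10}{34} - \frac{24}{-20}\right)^{3}\right) - \left(-9\right) \left(-11\right) = \left(-27 + 9 \left(\left(-10\right) \frac{1}{34} - - \frac{6}{5}\right)^{3}\right) - 99 = \left(-27 + 9 \left(- \frac{5}{17} + \frac{6}{5}\right)^{3}\right) - 99 = \left(-27 + 9 \left(\frac{77}{85}\right)^{3}\right) - 99 = \left(-27 + 9 \cdot \frac{456533}{614125}\right) - 99 = \left(-27 + \frac{4108797}{614125}\right) - 99 = - \frac{12472578}{614125} - 99 = - \frac{73270953}{614125}$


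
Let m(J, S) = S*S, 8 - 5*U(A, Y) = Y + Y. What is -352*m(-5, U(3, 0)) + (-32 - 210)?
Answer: -28578/25 ≈ -1143.1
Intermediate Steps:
U(A, Y) = 8/5 - 2*Y/5 (U(A, Y) = 8/5 - (Y + Y)/5 = 8/5 - 2*Y/5)
m(J, S) = S**2
-352*m(-5, U(3, 0)) + (-32 - 210) = -352*(8/5 - 2/5*0)**2 + (-32 - 210) = -352*(8/5 + 0)**2 - 242 = -352*(8/5)**2 - 242 = -352*64/25 - 242 = -22528/25 - 242 = -28578/25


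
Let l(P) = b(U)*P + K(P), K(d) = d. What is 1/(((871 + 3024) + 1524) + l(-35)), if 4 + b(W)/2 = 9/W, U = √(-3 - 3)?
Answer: 944/5357841 - 35*I*√6/10715682 ≈ 0.00017619 - 8.0006e-6*I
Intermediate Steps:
U = I*√6 (U = √(-6) = I*√6 ≈ 2.4495*I)
b(W) = -8 + 18/W (b(W) = -8 + 2*(9/W) = -8 + 18/W)
l(P) = P + P*(-8 - 3*I*√6) (l(P) = (-8 + 18/((I*√6)))*P + P = (-8 + 18*(-I*√6/6))*P + P = (-8 - 3*I*√6)*P + P = P*(-8 - 3*I*√6) + P = P + P*(-8 - 3*I*√6))
1/(((871 + 3024) + 1524) + l(-35)) = 1/(((871 + 3024) + 1524) - 35*(-7 - 3*I*√6)) = 1/((3895 + 1524) + (245 + 105*I*√6)) = 1/(5419 + (245 + 105*I*√6)) = 1/(5664 + 105*I*√6)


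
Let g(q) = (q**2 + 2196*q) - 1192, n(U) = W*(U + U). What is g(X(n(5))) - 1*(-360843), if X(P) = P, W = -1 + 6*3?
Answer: 761871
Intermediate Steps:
W = 17 (W = -1 + 18 = 17)
n(U) = 34*U (n(U) = 17*(U + U) = 17*(2*U) = 34*U)
g(q) = -1192 + q**2 + 2196*q
g(X(n(5))) - 1*(-360843) = (-1192 + (34*5)**2 + 2196*(34*5)) - 1*(-360843) = (-1192 + 170**2 + 2196*170) + 360843 = (-1192 + 28900 + 373320) + 360843 = 401028 + 360843 = 761871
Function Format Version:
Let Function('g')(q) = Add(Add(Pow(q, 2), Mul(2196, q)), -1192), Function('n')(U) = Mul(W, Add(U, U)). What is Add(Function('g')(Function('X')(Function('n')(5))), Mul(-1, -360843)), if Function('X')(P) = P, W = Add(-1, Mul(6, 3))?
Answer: 761871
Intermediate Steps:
W = 17 (W = Add(-1, 18) = 17)
Function('n')(U) = Mul(34, U) (Function('n')(U) = Mul(17, Add(U, U)) = Mul(17, Mul(2, U)) = Mul(34, U))
Function('g')(q) = Add(-1192, Pow(q, 2), Mul(2196, q))
Add(Function('g')(Function('X')(Function('n')(5))), Mul(-1, -360843)) = Add(Add(-1192, Pow(Mul(34, 5), 2), Mul(2196, Mul(34, 5))), Mul(-1, -360843)) = Add(Add(-1192, Pow(170, 2), Mul(2196, 170)), 360843) = Add(Add(-1192, 28900, 373320), 360843) = Add(401028, 360843) = 761871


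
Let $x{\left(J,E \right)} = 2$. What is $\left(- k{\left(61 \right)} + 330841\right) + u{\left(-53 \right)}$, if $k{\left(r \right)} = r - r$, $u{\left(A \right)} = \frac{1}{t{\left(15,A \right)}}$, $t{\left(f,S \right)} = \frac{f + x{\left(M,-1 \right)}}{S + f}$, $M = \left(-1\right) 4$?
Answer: $\frac{5624259}{17} \approx 3.3084 \cdot 10^{5}$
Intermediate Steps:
$M = -4$
$t{\left(f,S \right)} = \frac{2 + f}{S + f}$ ($t{\left(f,S \right)} = \frac{f + 2}{S + f} = \frac{2 + f}{S + f}$)
$u{\left(A \right)} = \frac{15}{17} + \frac{A}{17}$ ($u{\left(A \right)} = \frac{1}{\frac{1}{A + 15} \left(2 + 15\right)} = \frac{1}{\frac{1}{15 + A} 17} = \frac{1}{17 \frac{1}{15 + A}} = \frac{15}{17} + \frac{A}{17}$)
$k{\left(r \right)} = 0$
$\left(- k{\left(61 \right)} + 330841\right) + u{\left(-53 \right)} = \left(\left(-1\right) 0 + 330841\right) + \left(\frac{15}{17} + \frac{1}{17} \left(-53\right)\right) = \left(0 + 330841\right) + \left(\frac{15}{17} - \frac{53}{17}\right) = 330841 - \frac{38}{17} = \frac{5624259}{17}$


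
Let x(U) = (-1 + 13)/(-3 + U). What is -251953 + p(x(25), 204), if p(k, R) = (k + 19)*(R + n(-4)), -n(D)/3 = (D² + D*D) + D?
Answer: -2745683/11 ≈ -2.4961e+5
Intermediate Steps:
n(D) = -6*D² - 3*D (n(D) = -3*((D² + D*D) + D) = -3*((D² + D²) + D) = -3*(2*D² + D) = -3*(D + 2*D²) = -6*D² - 3*D)
x(U) = 12/(-3 + U)
p(k, R) = (-84 + R)*(19 + k) (p(k, R) = (k + 19)*(R - 3*(-4)*(1 + 2*(-4))) = (19 + k)*(R - 3*(-4)*(1 - 8)) = (19 + k)*(R - 3*(-4)*(-7)) = (19 + k)*(R - 84) = (19 + k)*(-84 + R) = (-84 + R)*(19 + k))
-251953 + p(x(25), 204) = -251953 + (-1596 - 1008/(-3 + 25) + 19*204 + 204*(12/(-3 + 25))) = -251953 + (-1596 - 1008/22 + 3876 + 204*(12/22)) = -251953 + (-1596 - 1008/22 + 3876 + 204*(12*(1/22))) = -251953 + (-1596 - 84*6/11 + 3876 + 204*(6/11)) = -251953 + (-1596 - 504/11 + 3876 + 1224/11) = -251953 + 25800/11 = -2745683/11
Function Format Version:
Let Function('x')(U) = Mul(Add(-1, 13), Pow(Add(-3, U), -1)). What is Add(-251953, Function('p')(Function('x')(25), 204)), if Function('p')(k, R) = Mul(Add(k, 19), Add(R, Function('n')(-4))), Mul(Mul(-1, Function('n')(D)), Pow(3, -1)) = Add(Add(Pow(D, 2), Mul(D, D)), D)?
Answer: Rational(-2745683, 11) ≈ -2.4961e+5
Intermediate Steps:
Function('n')(D) = Add(Mul(-6, Pow(D, 2)), Mul(-3, D)) (Function('n')(D) = Mul(-3, Add(Add(Pow(D, 2), Mul(D, D)), D)) = Mul(-3, Add(Add(Pow(D, 2), Pow(D, 2)), D)) = Mul(-3, Add(Mul(2, Pow(D, 2)), D)) = Mul(-3, Add(D, Mul(2, Pow(D, 2)))) = Add(Mul(-6, Pow(D, 2)), Mul(-3, D)))
Function('x')(U) = Mul(12, Pow(Add(-3, U), -1))
Function('p')(k, R) = Mul(Add(-84, R), Add(19, k)) (Function('p')(k, R) = Mul(Add(k, 19), Add(R, Mul(-3, -4, Add(1, Mul(2, -4))))) = Mul(Add(19, k), Add(R, Mul(-3, -4, Add(1, -8)))) = Mul(Add(19, k), Add(R, Mul(-3, -4, -7))) = Mul(Add(19, k), Add(R, -84)) = Mul(Add(19, k), Add(-84, R)) = Mul(Add(-84, R), Add(19, k)))
Add(-251953, Function('p')(Function('x')(25), 204)) = Add(-251953, Add(-1596, Mul(-84, Mul(12, Pow(Add(-3, 25), -1))), Mul(19, 204), Mul(204, Mul(12, Pow(Add(-3, 25), -1))))) = Add(-251953, Add(-1596, Mul(-84, Mul(12, Pow(22, -1))), 3876, Mul(204, Mul(12, Pow(22, -1))))) = Add(-251953, Add(-1596, Mul(-84, Mul(12, Rational(1, 22))), 3876, Mul(204, Mul(12, Rational(1, 22))))) = Add(-251953, Add(-1596, Mul(-84, Rational(6, 11)), 3876, Mul(204, Rational(6, 11)))) = Add(-251953, Add(-1596, Rational(-504, 11), 3876, Rational(1224, 11))) = Add(-251953, Rational(25800, 11)) = Rational(-2745683, 11)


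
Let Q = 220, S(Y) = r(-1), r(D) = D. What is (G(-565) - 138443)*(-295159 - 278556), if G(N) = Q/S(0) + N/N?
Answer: 79552469330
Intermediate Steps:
S(Y) = -1
G(N) = -219 (G(N) = 220/(-1) + N/N = 220*(-1) + 1 = -220 + 1 = -219)
(G(-565) - 138443)*(-295159 - 278556) = (-219 - 138443)*(-295159 - 278556) = -138662*(-573715) = 79552469330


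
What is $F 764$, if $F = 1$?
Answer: $764$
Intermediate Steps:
$F 764 = 1 \cdot 764 = 764$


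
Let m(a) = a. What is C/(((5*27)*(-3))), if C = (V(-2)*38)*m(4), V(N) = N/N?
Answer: -152/405 ≈ -0.37531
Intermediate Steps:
V(N) = 1
C = 152 (C = (1*38)*4 = 38*4 = 152)
C/(((5*27)*(-3))) = 152/(((5*27)*(-3))) = 152/((135*(-3))) = 152/(-405) = 152*(-1/405) = -152/405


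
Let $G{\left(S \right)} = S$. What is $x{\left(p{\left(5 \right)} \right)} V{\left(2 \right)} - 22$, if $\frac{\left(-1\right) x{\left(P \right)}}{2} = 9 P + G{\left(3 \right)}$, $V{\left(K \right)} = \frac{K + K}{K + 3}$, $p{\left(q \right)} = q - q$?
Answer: $- \frac{134}{5} \approx -26.8$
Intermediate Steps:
$p{\left(q \right)} = 0$
$V{\left(K \right)} = \frac{2 K}{3 + K}$
$x{\left(P \right)} = -6 - 18 P$ ($x{\left(P \right)} = - 2 \left(9 P + 3\right) = - 2 \left(3 + 9 P\right) = -6 - 18 P$)
$x{\left(p{\left(5 \right)} \right)} V{\left(2 \right)} - 22 = \left(-6 - 0\right) 2 \cdot 2 \frac{1}{3 + 2} - 22 = \left(-6 + 0\right) 2 \cdot 2 \cdot \frac{1}{5} - 22 = - 6 \cdot 2 \cdot 2 \cdot \frac{1}{5} - 22 = \left(-6\right) \frac{4}{5} - 22 = - \frac{24}{5} - 22 = - \frac{134}{5}$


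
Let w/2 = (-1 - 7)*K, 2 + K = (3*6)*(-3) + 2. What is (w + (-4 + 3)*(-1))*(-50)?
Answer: -43250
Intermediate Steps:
K = -54 (K = -2 + ((3*6)*(-3) + 2) = -2 + (18*(-3) + 2) = -2 + (-54 + 2) = -2 - 52 = -54)
w = 864 (w = 2*((-1 - 7)*(-54)) = 2*(-8*(-54)) = 2*432 = 864)
(w + (-4 + 3)*(-1))*(-50) = (864 + (-4 + 3)*(-1))*(-50) = (864 - 1*(-1))*(-50) = (864 + 1)*(-50) = 865*(-50) = -43250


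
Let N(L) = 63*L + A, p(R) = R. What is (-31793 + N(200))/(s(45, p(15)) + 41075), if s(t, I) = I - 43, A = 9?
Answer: -19184/41047 ≈ -0.46737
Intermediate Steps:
s(t, I) = -43 + I
N(L) = 9 + 63*L (N(L) = 63*L + 9 = 9 + 63*L)
(-31793 + N(200))/(s(45, p(15)) + 41075) = (-31793 + (9 + 63*200))/((-43 + 15) + 41075) = (-31793 + (9 + 12600))/(-28 + 41075) = (-31793 + 12609)/41047 = -19184*1/41047 = -19184/41047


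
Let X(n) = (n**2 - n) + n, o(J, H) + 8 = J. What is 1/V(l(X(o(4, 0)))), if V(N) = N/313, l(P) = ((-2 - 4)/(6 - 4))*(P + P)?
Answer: -313/96 ≈ -3.2604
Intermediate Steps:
o(J, H) = -8 + J
X(n) = n**2
l(P) = -6*P (l(P) = (-6/2)*(2*P) = (-6*1/2)*(2*P) = -6*P)
V(N) = N/313 (V(N) = N*(1/313) = N/313)
1/V(l(X(o(4, 0)))) = 1/((-6*(-8 + 4)**2)/313) = 1/((-6*(-4)**2)/313) = 1/((-6*16)/313) = 1/((1/313)*(-96)) = 1/(-96/313) = -313/96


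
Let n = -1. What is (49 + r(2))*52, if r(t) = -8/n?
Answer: 2964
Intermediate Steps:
r(t) = 8 (r(t) = -8/(-1) = -8*(-1) = 8)
(49 + r(2))*52 = (49 + 8)*52 = 57*52 = 2964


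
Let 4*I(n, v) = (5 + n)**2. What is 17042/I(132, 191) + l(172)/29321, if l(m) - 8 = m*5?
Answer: 2015045420/550325849 ≈ 3.6615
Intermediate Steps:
I(n, v) = (5 + n)**2/4
l(m) = 8 + 5*m (l(m) = 8 + m*5 = 8 + 5*m)
17042/I(132, 191) + l(172)/29321 = 17042/(((5 + 132)**2/4)) + (8 + 5*172)/29321 = 17042/(((1/4)*137**2)) + (8 + 860)*(1/29321) = 17042/(((1/4)*18769)) + 868*(1/29321) = 17042/(18769/4) + 868/29321 = 17042*(4/18769) + 868/29321 = 68168/18769 + 868/29321 = 2015045420/550325849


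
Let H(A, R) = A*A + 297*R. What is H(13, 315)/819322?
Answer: 46862/409661 ≈ 0.11439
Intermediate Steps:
H(A, R) = A² + 297*R
H(13, 315)/819322 = (13² + 297*315)/819322 = (169 + 93555)*(1/819322) = 93724*(1/819322) = 46862/409661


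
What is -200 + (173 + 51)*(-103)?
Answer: -23272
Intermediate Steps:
-200 + (173 + 51)*(-103) = -200 + 224*(-103) = -200 - 23072 = -23272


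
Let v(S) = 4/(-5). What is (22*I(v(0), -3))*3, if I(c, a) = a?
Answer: -198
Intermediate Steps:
v(S) = -4/5 (v(S) = 4*(-1/5) = -4/5)
(22*I(v(0), -3))*3 = (22*(-3))*3 = -66*3 = -198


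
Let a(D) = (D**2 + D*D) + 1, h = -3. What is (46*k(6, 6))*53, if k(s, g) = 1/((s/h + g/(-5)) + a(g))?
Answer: 12190/349 ≈ 34.928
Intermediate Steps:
a(D) = 1 + 2*D**2 (a(D) = (D**2 + D**2) + 1 = 2*D**2 + 1 = 1 + 2*D**2)
k(s, g) = 1/(1 + 2*g**2 - s/3 - g/5) (k(s, g) = 1/((s/(-3) + g/(-5)) + (1 + 2*g**2)) = 1/((s*(-1/3) + g*(-1/5)) + (1 + 2*g**2)) = 1/((-s/3 - g/5) + (1 + 2*g**2)) = 1/(1 + 2*g**2 - s/3 - g/5))
(46*k(6, 6))*53 = (46*(15/(15 - 5*6 - 3*6 + 30*6**2)))*53 = (46*(15/(15 - 30 - 18 + 30*36)))*53 = (46*(15/(15 - 30 - 18 + 1080)))*53 = (46*(15/1047))*53 = (46*(15*(1/1047)))*53 = (46*(5/349))*53 = (230/349)*53 = 12190/349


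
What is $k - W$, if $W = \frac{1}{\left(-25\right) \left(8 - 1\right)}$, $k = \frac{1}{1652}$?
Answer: $\frac{261}{41300} \approx 0.0063196$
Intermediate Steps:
$k = \frac{1}{1652} \approx 0.00060533$
$W = - \frac{1}{175}$ ($W = \frac{1}{\left(-25\right) 7} = \frac{1}{-175} = - \frac{1}{175} \approx -0.0057143$)
$k - W = \frac{1}{1652} - - \frac{1}{175} = \frac{1}{1652} + \frac{1}{175} = \frac{261}{41300}$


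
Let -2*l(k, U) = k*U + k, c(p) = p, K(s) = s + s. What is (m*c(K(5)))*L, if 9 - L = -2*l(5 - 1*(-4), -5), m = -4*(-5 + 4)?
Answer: 1800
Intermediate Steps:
K(s) = 2*s
l(k, U) = -k/2 - U*k/2 (l(k, U) = -(k*U + k)/2 = -(U*k + k)/2 = -(k + U*k)/2 = -k/2 - U*k/2)
m = 4 (m = -4*(-1) = 4)
L = 45 (L = 9 - (-2)*(-(5 - 1*(-4))*(1 - 5)/2) = 9 - (-2)*(-½*(5 + 4)*(-4)) = 9 - (-2)*(-½*9*(-4)) = 9 - (-2)*18 = 9 - 1*(-36) = 9 + 36 = 45)
(m*c(K(5)))*L = (4*(2*5))*45 = (4*10)*45 = 40*45 = 1800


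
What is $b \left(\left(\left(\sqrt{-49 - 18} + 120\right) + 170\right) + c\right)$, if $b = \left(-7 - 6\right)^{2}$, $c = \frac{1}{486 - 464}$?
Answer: $\frac{1078389}{22} + 169 i \sqrt{67} \approx 49018.0 + 1383.3 i$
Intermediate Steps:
$c = \frac{1}{22} \approx 0.045455$
$b = 169$ ($b = \left(-13\right)^{2} = 169$)
$b \left(\left(\left(\sqrt{-49 - 18} + 120\right) + 170\right) + c\right) = 169 \left(\left(\left(\sqrt{-49 - 18} + 120\right) + 170\right) + \frac{1}{22}\right) = 169 \left(\left(\left(\sqrt{-67} + 120\right) + 170\right) + \frac{1}{22}\right) = 169 \left(\left(\left(i \sqrt{67} + 120\right) + 170\right) + \frac{1}{22}\right) = 169 \left(\left(\left(120 + i \sqrt{67}\right) + 170\right) + \frac{1}{22}\right) = 169 \left(\left(290 + i \sqrt{67}\right) + \frac{1}{22}\right) = 169 \left(\frac{6381}{22} + i \sqrt{67}\right) = \frac{1078389}{22} + 169 i \sqrt{67}$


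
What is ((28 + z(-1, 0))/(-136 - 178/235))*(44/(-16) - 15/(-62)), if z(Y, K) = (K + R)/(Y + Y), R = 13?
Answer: 3142655/7970224 ≈ 0.39430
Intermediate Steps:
z(Y, K) = (13 + K)/(2*Y) (z(Y, K) = (K + 13)/(Y + Y) = (13 + K)/((2*Y)) = (13 + K)*(1/(2*Y)) = (13 + K)/(2*Y))
((28 + z(-1, 0))/(-136 - 178/235))*(44/(-16) - 15/(-62)) = ((28 + (½)*(13 + 0)/(-1))/(-136 - 178/235))*(44/(-16) - 15/(-62)) = ((28 + (½)*(-1)*13)/(-136 - 178*1/235))*(44*(-1/16) - 15*(-1/62)) = ((28 - 13/2)/(-136 - 178/235))*(-11/4 + 15/62) = (43/(2*(-32138/235)))*(-311/124) = ((43/2)*(-235/32138))*(-311/124) = -10105/64276*(-311/124) = 3142655/7970224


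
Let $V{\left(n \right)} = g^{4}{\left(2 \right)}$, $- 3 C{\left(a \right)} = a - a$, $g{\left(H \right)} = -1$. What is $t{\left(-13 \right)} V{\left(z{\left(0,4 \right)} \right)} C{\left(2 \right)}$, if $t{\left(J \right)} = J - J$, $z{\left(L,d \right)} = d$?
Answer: $0$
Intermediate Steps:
$C{\left(a \right)} = 0$ ($C{\left(a \right)} = - \frac{a - a}{3} = \left(- \frac{1}{3}\right) 0 = 0$)
$t{\left(J \right)} = 0$
$V{\left(n \right)} = 1$ ($V{\left(n \right)} = \left(-1\right)^{4} = 1$)
$t{\left(-13 \right)} V{\left(z{\left(0,4 \right)} \right)} C{\left(2 \right)} = 0 \cdot 1 \cdot 0 = 0 \cdot 0 = 0$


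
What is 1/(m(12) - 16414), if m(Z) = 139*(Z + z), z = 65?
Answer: -1/5711 ≈ -0.00017510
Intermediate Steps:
m(Z) = 9035 + 139*Z (m(Z) = 139*(Z + 65) = 139*(65 + Z) = 9035 + 139*Z)
1/(m(12) - 16414) = 1/((9035 + 139*12) - 16414) = 1/((9035 + 1668) - 16414) = 1/(10703 - 16414) = 1/(-5711) = -1/5711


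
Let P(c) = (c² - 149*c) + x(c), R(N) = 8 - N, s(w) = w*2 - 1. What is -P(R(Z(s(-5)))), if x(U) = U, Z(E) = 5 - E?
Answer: -1248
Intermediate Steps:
s(w) = -1 + 2*w (s(w) = 2*w - 1 = -1 + 2*w)
P(c) = c² - 148*c (P(c) = (c² - 149*c) + c = c² - 148*c)
-P(R(Z(s(-5)))) = -(8 - (5 - (-1 + 2*(-5))))*(-148 + (8 - (5 - (-1 + 2*(-5))))) = -(8 - (5 - (-1 - 10)))*(-148 + (8 - (5 - (-1 - 10)))) = -(8 - (5 - 1*(-11)))*(-148 + (8 - (5 - 1*(-11)))) = -(8 - (5 + 11))*(-148 + (8 - (5 + 11))) = -(8 - 1*16)*(-148 + (8 - 1*16)) = -(8 - 16)*(-148 + (8 - 16)) = -(-8)*(-148 - 8) = -(-8)*(-156) = -1*1248 = -1248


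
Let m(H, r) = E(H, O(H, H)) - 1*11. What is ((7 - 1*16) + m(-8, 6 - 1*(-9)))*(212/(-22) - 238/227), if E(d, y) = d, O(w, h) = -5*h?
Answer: 747040/2497 ≈ 299.17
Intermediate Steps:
m(H, r) = -11 + H (m(H, r) = H - 1*11 = H - 11 = -11 + H)
((7 - 1*16) + m(-8, 6 - 1*(-9)))*(212/(-22) - 238/227) = ((7 - 1*16) + (-11 - 8))*(212/(-22) - 238/227) = ((7 - 16) - 19)*(212*(-1/22) - 238*1/227) = (-9 - 19)*(-106/11 - 238/227) = -28*(-26680/2497) = 747040/2497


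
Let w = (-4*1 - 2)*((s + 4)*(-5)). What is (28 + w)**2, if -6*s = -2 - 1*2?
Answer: 28224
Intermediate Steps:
s = 2/3 (s = -(-2 - 1*2)/6 = -(-2 - 2)/6 = -1/6*(-4) = 2/3 ≈ 0.66667)
w = 140 (w = (-4*1 - 2)*((2/3 + 4)*(-5)) = (-4 - 2)*((14/3)*(-5)) = -6*(-70/3) = 140)
(28 + w)**2 = (28 + 140)**2 = 168**2 = 28224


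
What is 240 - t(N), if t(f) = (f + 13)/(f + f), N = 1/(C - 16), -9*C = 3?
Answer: 1037/3 ≈ 345.67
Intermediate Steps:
C = -⅓ (C = -⅑*3 = -⅓ ≈ -0.33333)
N = -3/49 (N = 1/(-⅓ - 16) = 1/(-49/3) = -3/49 ≈ -0.061224)
t(f) = (13 + f)/(2*f) (t(f) = (13 + f)/((2*f)) = (13 + f)*(1/(2*f)) = (13 + f)/(2*f))
240 - t(N) = 240 - (13 - 3/49)/(2*(-3/49)) = 240 - (-49)*634/(2*3*49) = 240 - 1*(-317/3) = 240 + 317/3 = 1037/3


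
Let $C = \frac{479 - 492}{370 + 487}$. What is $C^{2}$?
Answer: $\frac{169}{734449} \approx 0.0002301$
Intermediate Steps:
$C = - \frac{13}{857} \approx -0.015169$
$C^{2} = \left(- \frac{13}{857}\right)^{2} = \frac{169}{734449}$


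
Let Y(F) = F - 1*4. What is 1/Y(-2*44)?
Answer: -1/92 ≈ -0.010870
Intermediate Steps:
Y(F) = -4 + F (Y(F) = F - 4 = -4 + F)
1/Y(-2*44) = 1/(-4 - 2*44) = 1/(-4 - 88) = 1/(-92) = -1/92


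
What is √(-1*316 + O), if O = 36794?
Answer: √36478 ≈ 190.99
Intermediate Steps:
√(-1*316 + O) = √(-1*316 + 36794) = √(-316 + 36794) = √36478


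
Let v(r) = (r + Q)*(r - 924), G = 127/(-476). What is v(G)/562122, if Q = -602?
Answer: 126124712729/127363354272 ≈ 0.99027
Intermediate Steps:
G = -127/476 (G = 127*(-1/476) = -127/476 ≈ -0.26681)
v(r) = (-924 + r)*(-602 + r) (v(r) = (r - 602)*(r - 924) = (-602 + r)*(-924 + r) = (-924 + r)*(-602 + r))
v(G)/562122 = (556248 + (-127/476)² - 1526*(-127/476))/562122 = (556248 + 16129/226576 + 13843/34)*(1/562122) = (126124712729/226576)*(1/562122) = 126124712729/127363354272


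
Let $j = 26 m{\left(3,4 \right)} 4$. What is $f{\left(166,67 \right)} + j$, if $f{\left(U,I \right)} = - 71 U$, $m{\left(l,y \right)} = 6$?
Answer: $-11162$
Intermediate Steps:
$j = 624$ ($j = 26 \cdot 6 \cdot 4 = 156 \cdot 4 = 624$)
$f{\left(166,67 \right)} + j = \left(-71\right) 166 + 624 = -11786 + 624 = -11162$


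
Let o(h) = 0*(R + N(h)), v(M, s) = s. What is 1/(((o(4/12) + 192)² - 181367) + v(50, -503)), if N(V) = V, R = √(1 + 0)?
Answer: -1/145006 ≈ -6.8963e-6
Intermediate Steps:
R = 1 (R = √1 = 1)
o(h) = 0 (o(h) = 0*(1 + h) = 0)
1/(((o(4/12) + 192)² - 181367) + v(50, -503)) = 1/(((0 + 192)² - 181367) - 503) = 1/((192² - 181367) - 503) = 1/((36864 - 181367) - 503) = 1/(-144503 - 503) = 1/(-145006) = -1/145006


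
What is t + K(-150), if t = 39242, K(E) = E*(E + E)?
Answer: 84242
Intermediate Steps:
K(E) = 2*E² (K(E) = E*(2*E) = 2*E²)
t + K(-150) = 39242 + 2*(-150)² = 39242 + 2*22500 = 39242 + 45000 = 84242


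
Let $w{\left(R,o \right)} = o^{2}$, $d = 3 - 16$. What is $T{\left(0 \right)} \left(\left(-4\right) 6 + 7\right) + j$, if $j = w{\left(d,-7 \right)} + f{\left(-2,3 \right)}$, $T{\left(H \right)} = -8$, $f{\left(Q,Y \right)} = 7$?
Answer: $192$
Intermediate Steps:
$d = -13$ ($d = 3 - 16 = -13$)
$j = 56$ ($j = \left(-7\right)^{2} + 7 = 49 + 7 = 56$)
$T{\left(0 \right)} \left(\left(-4\right) 6 + 7\right) + j = - 8 \left(\left(-4\right) 6 + 7\right) + 56 = - 8 \left(-24 + 7\right) + 56 = \left(-8\right) \left(-17\right) + 56 = 136 + 56 = 192$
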